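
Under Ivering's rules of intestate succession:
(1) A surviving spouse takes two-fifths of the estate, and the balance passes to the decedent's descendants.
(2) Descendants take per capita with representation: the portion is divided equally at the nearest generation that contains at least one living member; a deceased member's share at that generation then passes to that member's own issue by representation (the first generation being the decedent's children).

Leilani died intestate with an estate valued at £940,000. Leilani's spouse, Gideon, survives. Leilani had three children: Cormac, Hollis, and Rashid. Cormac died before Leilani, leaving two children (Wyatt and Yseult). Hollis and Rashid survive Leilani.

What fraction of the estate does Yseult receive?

Gideon takes two-fifths of £940,000 = £376,000. The remaining £564,000 passes to the descendants.
The descendants' portion (£564,000) is divided into 3 shares of £188,000: Hollis and Rashid each take £188,000; Cormac's £188,000 share passes to Cormac's issue.
Cormac's share (£188,000) is divided into 2 shares of £94,000: Wyatt and Yseult each take £94,000.

Yseult receives 1/10 of the estate.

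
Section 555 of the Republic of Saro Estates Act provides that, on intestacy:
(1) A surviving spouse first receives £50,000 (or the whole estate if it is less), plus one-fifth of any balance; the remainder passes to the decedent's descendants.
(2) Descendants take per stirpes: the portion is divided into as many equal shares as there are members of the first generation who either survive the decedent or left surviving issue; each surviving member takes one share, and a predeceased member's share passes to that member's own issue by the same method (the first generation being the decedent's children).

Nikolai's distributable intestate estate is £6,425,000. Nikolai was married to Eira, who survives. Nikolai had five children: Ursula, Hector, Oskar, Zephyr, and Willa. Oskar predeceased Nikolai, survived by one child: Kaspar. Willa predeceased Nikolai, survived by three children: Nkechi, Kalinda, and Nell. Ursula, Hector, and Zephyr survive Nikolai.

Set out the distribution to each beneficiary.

Eira: £1,325,000; Ursula: £1,020,000; Hector: £1,020,000; Kaspar: £1,020,000; Zephyr: £1,020,000; Nkechi: £340,000; Kalinda: £340,000; Nell: £340,000

Eira first takes £50,000, leaving a balance of £6,375,000. Eira then takes one-fifth of the balance (£1,275,000), for a total of £1,325,000. The remaining £5,100,000 passes to the descendants.
The descendants' portion (£5,100,000) is divided into 5 shares of £1,020,000: Ursula, Hector, and Zephyr each take £1,020,000; Oskar's £1,020,000 share passes to Oskar's issue; Willa's £1,020,000 share passes to Willa's issue.
Oskar's share (£1,020,000) passes entirely to Kaspar.
Willa's share (£1,020,000) is divided into 3 shares of £340,000: Nkechi, Kalinda, and Nell each take £340,000.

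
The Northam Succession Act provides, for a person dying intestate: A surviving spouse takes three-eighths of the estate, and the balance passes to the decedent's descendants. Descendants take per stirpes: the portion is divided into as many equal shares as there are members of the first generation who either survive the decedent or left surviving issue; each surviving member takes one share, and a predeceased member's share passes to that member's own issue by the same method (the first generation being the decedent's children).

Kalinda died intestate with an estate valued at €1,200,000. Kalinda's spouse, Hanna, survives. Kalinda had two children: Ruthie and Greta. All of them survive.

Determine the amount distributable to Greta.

Greta receives €375,000.

Hanna takes three-eighths of €1,200,000 = €450,000. The remaining €750,000 passes to the descendants.
The descendants' portion (€750,000) is divided into 2 shares of €375,000: Ruthie and Greta each take €375,000.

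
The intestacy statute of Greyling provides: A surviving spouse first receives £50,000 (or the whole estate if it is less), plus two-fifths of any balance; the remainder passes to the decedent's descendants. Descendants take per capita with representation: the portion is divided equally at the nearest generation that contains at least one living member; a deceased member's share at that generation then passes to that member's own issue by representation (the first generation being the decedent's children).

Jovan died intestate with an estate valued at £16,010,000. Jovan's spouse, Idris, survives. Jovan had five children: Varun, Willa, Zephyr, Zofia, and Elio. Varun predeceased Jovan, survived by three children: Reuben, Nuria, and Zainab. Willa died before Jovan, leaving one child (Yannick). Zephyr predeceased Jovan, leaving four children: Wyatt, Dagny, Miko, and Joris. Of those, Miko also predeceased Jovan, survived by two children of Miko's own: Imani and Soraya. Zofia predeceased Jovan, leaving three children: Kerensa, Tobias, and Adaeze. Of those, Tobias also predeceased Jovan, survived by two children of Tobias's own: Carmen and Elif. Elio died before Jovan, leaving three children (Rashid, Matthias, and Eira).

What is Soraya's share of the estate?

Idris first takes £50,000, leaving a balance of £15,960,000. Idris then takes two-fifths of the balance (£6,384,000), for a total of £6,434,000. The remaining £9,576,000 passes to the descendants.
No child survives, so the initial division is made at the grandchildren's generation.
The descendants' portion (£9,576,000) is divided into 14 shares of £684,000: Reuben, Nuria, Zainab, Yannick, Wyatt, Dagny, Joris, Kerensa, Adaeze, Rashid, Matthias, and Eira each take £684,000; Miko's £684,000 share passes to Miko's issue; Tobias's £684,000 share passes to Tobias's issue.
Miko's share (£684,000) is divided into 2 shares of £342,000: Imani and Soraya each take £342,000.
Tobias's share (£684,000) is divided into 2 shares of £342,000: Carmen and Elif each take £342,000.

Soraya receives £342,000.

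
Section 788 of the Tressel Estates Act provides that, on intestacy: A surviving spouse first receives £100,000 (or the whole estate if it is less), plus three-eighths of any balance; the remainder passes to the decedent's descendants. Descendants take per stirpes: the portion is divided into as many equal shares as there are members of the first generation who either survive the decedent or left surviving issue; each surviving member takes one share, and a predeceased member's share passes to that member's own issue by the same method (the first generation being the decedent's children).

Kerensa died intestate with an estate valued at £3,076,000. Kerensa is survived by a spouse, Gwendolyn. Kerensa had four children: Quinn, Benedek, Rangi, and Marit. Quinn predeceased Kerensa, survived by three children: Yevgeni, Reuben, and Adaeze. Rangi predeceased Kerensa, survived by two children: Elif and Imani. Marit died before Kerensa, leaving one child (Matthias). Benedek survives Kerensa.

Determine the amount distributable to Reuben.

Reuben receives £155,000.

Gwendolyn first takes £100,000, leaving a balance of £2,976,000. Gwendolyn then takes three-eighths of the balance (£1,116,000), for a total of £1,216,000. The remaining £1,860,000 passes to the descendants.
The descendants' portion (£1,860,000) is divided into 4 shares of £465,000: Benedek takes £465,000; Quinn's £465,000 share passes to Quinn's issue; Rangi's £465,000 share passes to Rangi's issue; Marit's £465,000 share passes to Marit's issue.
Quinn's share (£465,000) is divided into 3 shares of £155,000: Yevgeni, Reuben, and Adaeze each take £155,000.
Rangi's share (£465,000) is divided into 2 shares of £232,500: Elif and Imani each take £232,500.
Marit's share (£465,000) passes entirely to Matthias.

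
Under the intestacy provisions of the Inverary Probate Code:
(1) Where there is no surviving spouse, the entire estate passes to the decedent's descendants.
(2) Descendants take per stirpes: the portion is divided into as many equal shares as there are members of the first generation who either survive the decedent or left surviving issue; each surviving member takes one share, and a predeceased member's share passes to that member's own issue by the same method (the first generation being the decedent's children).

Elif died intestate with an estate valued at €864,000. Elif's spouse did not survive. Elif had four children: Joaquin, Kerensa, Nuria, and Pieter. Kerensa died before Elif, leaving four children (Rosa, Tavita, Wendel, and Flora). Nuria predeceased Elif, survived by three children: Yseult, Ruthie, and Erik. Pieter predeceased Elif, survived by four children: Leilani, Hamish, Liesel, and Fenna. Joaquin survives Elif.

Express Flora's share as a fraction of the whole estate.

The entire €864,000 passes to the descendants.
That amount (€864,000) is divided into 4 shares of €216,000: Joaquin takes €216,000; Kerensa's €216,000 share passes to Kerensa's issue; Nuria's €216,000 share passes to Nuria's issue; Pieter's €216,000 share passes to Pieter's issue.
Kerensa's share (€216,000) is divided into 4 shares of €54,000: Rosa, Tavita, Wendel, and Flora each take €54,000.
Nuria's share (€216,000) is divided into 3 shares of €72,000: Yseult, Ruthie, and Erik each take €72,000.
Pieter's share (€216,000) is divided into 4 shares of €54,000: Leilani, Hamish, Liesel, and Fenna each take €54,000.

Flora receives 1/16 of the estate.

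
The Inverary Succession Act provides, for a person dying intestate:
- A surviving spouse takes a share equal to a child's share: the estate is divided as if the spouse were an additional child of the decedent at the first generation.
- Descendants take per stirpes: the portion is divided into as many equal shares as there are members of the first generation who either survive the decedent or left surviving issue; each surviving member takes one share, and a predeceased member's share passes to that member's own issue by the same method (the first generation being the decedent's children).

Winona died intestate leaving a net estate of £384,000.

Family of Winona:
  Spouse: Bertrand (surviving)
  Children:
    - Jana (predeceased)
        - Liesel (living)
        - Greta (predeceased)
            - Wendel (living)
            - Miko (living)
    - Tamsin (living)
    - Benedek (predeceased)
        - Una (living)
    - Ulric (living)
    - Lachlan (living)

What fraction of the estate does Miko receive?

Miko receives 1/24 of the estate.

The spouse counts as an additional share at the children's level, so there are 6 primary shares of £64,000. Bertrand takes one such share (£64,000).
The children's combined portion (£320,000) is divided into 5 shares of £64,000: Tamsin, Ulric, and Lachlan each take £64,000; Jana's £64,000 share passes to Jana's issue; Benedek's £64,000 share passes to Benedek's issue.
Jana's share (£64,000) is divided into 2 shares of £32,000: Liesel takes £32,000; Greta's £32,000 share passes to Greta's issue.
Greta's share (£32,000) is divided into 2 shares of £16,000: Wendel and Miko each take £16,000.
Benedek's share (£64,000) passes entirely to Una.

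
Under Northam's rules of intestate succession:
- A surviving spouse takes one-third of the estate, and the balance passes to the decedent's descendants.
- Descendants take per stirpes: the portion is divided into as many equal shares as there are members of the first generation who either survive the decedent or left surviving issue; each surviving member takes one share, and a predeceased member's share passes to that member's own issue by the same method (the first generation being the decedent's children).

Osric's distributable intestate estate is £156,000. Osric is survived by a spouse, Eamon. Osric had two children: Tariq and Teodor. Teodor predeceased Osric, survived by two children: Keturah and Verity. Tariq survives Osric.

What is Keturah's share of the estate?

Keturah receives £26,000.

Eamon takes one-third of £156,000 = £52,000. The remaining £104,000 passes to the descendants.
The descendants' portion (£104,000) is divided into 2 shares of £52,000: Tariq takes £52,000; Teodor's £52,000 share passes to Teodor's issue.
Teodor's share (£52,000) is divided into 2 shares of £26,000: Keturah and Verity each take £26,000.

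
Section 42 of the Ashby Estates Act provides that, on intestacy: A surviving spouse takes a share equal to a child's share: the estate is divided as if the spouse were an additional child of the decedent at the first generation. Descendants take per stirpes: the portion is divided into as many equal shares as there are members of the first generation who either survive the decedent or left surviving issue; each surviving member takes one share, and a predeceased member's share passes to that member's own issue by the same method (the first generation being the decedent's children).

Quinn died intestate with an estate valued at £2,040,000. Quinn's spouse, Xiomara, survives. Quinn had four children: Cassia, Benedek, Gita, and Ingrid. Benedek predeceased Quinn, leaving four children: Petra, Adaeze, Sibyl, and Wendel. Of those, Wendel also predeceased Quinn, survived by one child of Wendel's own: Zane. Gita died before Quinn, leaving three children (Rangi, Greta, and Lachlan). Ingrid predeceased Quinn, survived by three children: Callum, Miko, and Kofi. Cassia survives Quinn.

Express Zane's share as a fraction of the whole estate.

Zane receives 1/20 of the estate.

The spouse counts as an additional share at the children's level, so there are 5 primary shares of £408,000. Xiomara takes one such share (£408,000).
The children's combined portion (£1,632,000) is divided into 4 shares of £408,000: Cassia takes £408,000; Benedek's £408,000 share passes to Benedek's issue; Gita's £408,000 share passes to Gita's issue; Ingrid's £408,000 share passes to Ingrid's issue.
Benedek's share (£408,000) is divided into 4 shares of £102,000: Petra, Adaeze, and Sibyl each take £102,000; Wendel's £102,000 share passes to Wendel's issue.
Wendel's share (£102,000) passes entirely to Zane.
Gita's share (£408,000) is divided into 3 shares of £136,000: Rangi, Greta, and Lachlan each take £136,000.
Ingrid's share (£408,000) is divided into 3 shares of £136,000: Callum, Miko, and Kofi each take £136,000.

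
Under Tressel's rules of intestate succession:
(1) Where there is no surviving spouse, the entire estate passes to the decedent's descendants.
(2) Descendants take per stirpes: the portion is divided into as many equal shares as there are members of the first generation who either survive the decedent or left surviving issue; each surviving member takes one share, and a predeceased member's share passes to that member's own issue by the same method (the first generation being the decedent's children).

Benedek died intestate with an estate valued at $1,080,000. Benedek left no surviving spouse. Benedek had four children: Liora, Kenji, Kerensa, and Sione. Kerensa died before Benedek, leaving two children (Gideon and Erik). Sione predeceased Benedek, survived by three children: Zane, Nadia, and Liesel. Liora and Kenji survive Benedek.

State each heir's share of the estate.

The entire $1,080,000 passes to the descendants.
That amount ($1,080,000) is divided into 4 shares of $270,000: Liora and Kenji each take $270,000; Kerensa's $270,000 share passes to Kerensa's issue; Sione's $270,000 share passes to Sione's issue.
Kerensa's share ($270,000) is divided into 2 shares of $135,000: Gideon and Erik each take $135,000.
Sione's share ($270,000) is divided into 3 shares of $90,000: Zane, Nadia, and Liesel each take $90,000.

Liora: $270,000; Kenji: $270,000; Gideon: $135,000; Erik: $135,000; Zane: $90,000; Nadia: $90,000; Liesel: $90,000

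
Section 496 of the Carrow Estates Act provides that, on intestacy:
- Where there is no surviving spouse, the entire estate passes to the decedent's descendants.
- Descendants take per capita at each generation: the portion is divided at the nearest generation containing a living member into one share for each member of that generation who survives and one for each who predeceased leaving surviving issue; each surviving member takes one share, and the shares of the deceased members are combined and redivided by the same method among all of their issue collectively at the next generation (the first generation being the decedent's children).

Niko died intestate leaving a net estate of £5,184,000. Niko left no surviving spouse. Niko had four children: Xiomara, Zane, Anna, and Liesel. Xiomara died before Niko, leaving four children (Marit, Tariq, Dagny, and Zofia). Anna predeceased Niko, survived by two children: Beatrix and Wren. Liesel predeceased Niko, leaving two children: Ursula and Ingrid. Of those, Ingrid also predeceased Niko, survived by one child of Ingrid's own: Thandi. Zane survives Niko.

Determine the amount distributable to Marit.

The entire £5,184,000 passes to the descendants.
That amount (£5,184,000) is divided at the children's generation into 4 shares of £1,296,000. Zane takes £1,296,000. The 3 shares of the deceased (Xiomara, Anna, and Liesel) are combined into a pool of £3,888,000.
That pool (£3,888,000) is divided at the grandchildren's generation into 8 shares of £486,000. Marit, Tariq, Dagny, Zofia, Beatrix, Wren, and Ursula each take £486,000. The remaining share for the deceased Ingrid (£486,000) is carried to the next generation.
That pool (£486,000) passes entirely to Thandi, the sole taker at the great-grandchildren's generation.

Marit receives £486,000.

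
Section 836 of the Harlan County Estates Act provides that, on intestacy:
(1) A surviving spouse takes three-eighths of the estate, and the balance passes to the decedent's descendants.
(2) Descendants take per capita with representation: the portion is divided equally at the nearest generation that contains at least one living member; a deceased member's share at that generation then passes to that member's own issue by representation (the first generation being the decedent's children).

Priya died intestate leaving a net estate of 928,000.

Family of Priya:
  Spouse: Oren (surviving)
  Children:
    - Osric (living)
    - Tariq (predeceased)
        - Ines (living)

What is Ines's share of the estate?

Ines receives 290,000.

Oren takes three-eighths of 928,000 = 348,000. The remaining 580,000 passes to the descendants.
The descendants' portion (580,000) is divided into 2 shares of 290,000: Osric takes 290,000; Tariq's 290,000 share passes to Tariq's issue.
Tariq's share (290,000) passes entirely to Ines.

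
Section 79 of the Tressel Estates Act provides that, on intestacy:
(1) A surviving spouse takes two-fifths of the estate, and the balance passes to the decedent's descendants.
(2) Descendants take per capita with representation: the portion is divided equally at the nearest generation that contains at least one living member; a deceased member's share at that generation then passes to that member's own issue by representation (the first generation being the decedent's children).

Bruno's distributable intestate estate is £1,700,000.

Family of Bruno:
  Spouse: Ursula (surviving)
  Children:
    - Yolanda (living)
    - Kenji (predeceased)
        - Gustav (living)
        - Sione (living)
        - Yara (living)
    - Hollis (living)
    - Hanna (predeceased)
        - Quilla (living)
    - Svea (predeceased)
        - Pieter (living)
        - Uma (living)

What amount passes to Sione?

Ursula takes two-fifths of £1,700,000 = £680,000. The remaining £1,020,000 passes to the descendants.
The descendants' portion (£1,020,000) is divided into 5 shares of £204,000: Yolanda and Hollis each take £204,000; Kenji's £204,000 share passes to Kenji's issue; Hanna's £204,000 share passes to Hanna's issue; Svea's £204,000 share passes to Svea's issue.
Kenji's share (£204,000) is divided into 3 shares of £68,000: Gustav, Sione, and Yara each take £68,000.
Hanna's share (£204,000) passes entirely to Quilla.
Svea's share (£204,000) is divided into 2 shares of £102,000: Pieter and Uma each take £102,000.

Sione receives £68,000.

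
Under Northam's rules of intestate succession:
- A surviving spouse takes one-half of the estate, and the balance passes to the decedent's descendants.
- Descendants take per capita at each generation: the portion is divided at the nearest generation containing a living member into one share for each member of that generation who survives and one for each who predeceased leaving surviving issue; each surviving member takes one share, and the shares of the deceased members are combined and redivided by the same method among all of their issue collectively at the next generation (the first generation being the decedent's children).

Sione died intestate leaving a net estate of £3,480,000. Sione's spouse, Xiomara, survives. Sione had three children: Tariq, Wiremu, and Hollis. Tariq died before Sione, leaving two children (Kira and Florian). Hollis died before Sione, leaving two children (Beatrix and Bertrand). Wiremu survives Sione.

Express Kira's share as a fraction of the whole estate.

Kira receives 1/12 of the estate.

Xiomara takes one-half of £3,480,000 = £1,740,000. The remaining £1,740,000 passes to the descendants.
The descendants' portion (£1,740,000) is divided at the children's generation into 3 shares of £580,000. Wiremu takes £580,000. The 2 shares of the deceased (Tariq and Hollis) are combined into a pool of £1,160,000.
That pool (£1,160,000) is divided at the grandchildren's generation equally among Kira, Florian, Beatrix, and Bertrand: £290,000 each.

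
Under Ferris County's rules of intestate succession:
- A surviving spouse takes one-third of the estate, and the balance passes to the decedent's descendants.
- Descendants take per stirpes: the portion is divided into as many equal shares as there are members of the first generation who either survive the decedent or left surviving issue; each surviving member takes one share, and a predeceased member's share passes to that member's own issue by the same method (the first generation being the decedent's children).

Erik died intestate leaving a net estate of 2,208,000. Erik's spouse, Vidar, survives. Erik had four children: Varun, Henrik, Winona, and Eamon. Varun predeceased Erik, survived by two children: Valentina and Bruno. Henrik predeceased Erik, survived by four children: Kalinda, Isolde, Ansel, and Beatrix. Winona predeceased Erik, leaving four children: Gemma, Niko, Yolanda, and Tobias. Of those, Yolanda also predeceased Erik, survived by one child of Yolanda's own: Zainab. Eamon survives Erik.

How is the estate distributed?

Vidar takes one-third of 2,208,000 = 736,000. The remaining 1,472,000 passes to the descendants.
The descendants' portion (1,472,000) is divided into 4 shares of 368,000: Eamon takes 368,000; Varun's 368,000 share passes to Varun's issue; Henrik's 368,000 share passes to Henrik's issue; Winona's 368,000 share passes to Winona's issue.
Varun's share (368,000) is divided into 2 shares of 184,000: Valentina and Bruno each take 184,000.
Henrik's share (368,000) is divided into 4 shares of 92,000: Kalinda, Isolde, Ansel, and Beatrix each take 92,000.
Winona's share (368,000) is divided into 4 shares of 92,000: Gemma, Niko, and Tobias each take 92,000; Yolanda's 92,000 share passes to Yolanda's issue.
Yolanda's share (92,000) passes entirely to Zainab.

Vidar: 736,000; Valentina: 184,000; Bruno: 184,000; Kalinda: 92,000; Isolde: 92,000; Ansel: 92,000; Beatrix: 92,000; Gemma: 92,000; Niko: 92,000; Zainab: 92,000; Tobias: 92,000; Eamon: 368,000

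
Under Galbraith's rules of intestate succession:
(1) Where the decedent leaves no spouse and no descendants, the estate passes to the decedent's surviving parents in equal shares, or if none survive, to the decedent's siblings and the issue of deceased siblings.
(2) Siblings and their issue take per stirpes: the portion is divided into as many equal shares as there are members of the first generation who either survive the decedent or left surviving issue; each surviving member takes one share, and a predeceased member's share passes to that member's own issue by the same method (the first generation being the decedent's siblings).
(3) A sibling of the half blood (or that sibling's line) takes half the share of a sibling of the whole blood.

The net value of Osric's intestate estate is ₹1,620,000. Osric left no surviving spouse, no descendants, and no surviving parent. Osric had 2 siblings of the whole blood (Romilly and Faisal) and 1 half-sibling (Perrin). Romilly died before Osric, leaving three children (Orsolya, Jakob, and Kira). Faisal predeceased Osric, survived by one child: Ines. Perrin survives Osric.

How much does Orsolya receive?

The entire ₹1,620,000 passes to the siblings and their issue.
Counting each half-blood sibling's line as half a unit, there are 5/2 units in ₹1,620,000, so one unit is ₹648,000. Whole-blood lines (Romilly and Faisal) take ₹648,000 each; half-blood lines (Perrin) take ₹324,000 each.
Romilly's share (₹648,000) is divided into 3 shares of ₹216,000: Orsolya, Jakob, and Kira each take ₹216,000.
Faisal's share (₹648,000) passes entirely to Ines.

Orsolya receives ₹216,000.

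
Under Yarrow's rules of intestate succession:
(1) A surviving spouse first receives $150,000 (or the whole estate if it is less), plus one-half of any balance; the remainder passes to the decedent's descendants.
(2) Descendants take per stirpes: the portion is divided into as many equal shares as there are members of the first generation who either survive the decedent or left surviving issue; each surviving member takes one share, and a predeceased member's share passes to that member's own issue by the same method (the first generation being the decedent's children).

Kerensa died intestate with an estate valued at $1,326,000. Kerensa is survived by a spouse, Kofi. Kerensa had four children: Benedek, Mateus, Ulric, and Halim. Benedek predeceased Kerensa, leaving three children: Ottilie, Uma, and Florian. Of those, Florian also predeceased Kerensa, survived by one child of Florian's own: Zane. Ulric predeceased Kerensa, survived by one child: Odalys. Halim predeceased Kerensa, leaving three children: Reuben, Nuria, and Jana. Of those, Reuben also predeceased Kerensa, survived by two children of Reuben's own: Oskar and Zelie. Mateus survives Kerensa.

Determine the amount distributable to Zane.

Zane receives $49,000.

Kofi first takes $150,000, leaving a balance of $1,176,000. Kofi then takes one-half of the balance ($588,000), for a total of $738,000. The remaining $588,000 passes to the descendants.
The descendants' portion ($588,000) is divided into 4 shares of $147,000: Mateus takes $147,000; Benedek's $147,000 share passes to Benedek's issue; Ulric's $147,000 share passes to Ulric's issue; Halim's $147,000 share passes to Halim's issue.
Benedek's share ($147,000) is divided into 3 shares of $49,000: Ottilie and Uma each take $49,000; Florian's $49,000 share passes to Florian's issue.
Florian's share ($49,000) passes entirely to Zane.
Ulric's share ($147,000) passes entirely to Odalys.
Halim's share ($147,000) is divided into 3 shares of $49,000: Nuria and Jana each take $49,000; Reuben's $49,000 share passes to Reuben's issue.
Reuben's share ($49,000) is divided into 2 shares of $24,500: Oskar and Zelie each take $24,500.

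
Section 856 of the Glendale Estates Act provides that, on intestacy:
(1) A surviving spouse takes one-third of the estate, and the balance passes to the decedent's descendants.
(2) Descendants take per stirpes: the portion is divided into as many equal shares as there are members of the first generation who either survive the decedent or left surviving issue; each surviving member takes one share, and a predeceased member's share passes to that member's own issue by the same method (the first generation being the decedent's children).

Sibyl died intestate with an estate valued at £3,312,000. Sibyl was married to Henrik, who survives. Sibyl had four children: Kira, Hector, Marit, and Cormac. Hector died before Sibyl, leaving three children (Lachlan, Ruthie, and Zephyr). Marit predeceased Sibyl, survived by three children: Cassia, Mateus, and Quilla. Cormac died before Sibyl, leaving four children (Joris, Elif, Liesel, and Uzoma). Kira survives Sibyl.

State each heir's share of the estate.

Henrik takes one-third of £3,312,000 = £1,104,000. The remaining £2,208,000 passes to the descendants.
The descendants' portion (£2,208,000) is divided into 4 shares of £552,000: Kira takes £552,000; Hector's £552,000 share passes to Hector's issue; Marit's £552,000 share passes to Marit's issue; Cormac's £552,000 share passes to Cormac's issue.
Hector's share (£552,000) is divided into 3 shares of £184,000: Lachlan, Ruthie, and Zephyr each take £184,000.
Marit's share (£552,000) is divided into 3 shares of £184,000: Cassia, Mateus, and Quilla each take £184,000.
Cormac's share (£552,000) is divided into 4 shares of £138,000: Joris, Elif, Liesel, and Uzoma each take £138,000.

Henrik: £1,104,000; Kira: £552,000; Lachlan: £184,000; Ruthie: £184,000; Zephyr: £184,000; Cassia: £184,000; Mateus: £184,000; Quilla: £184,000; Joris: £138,000; Elif: £138,000; Liesel: £138,000; Uzoma: £138,000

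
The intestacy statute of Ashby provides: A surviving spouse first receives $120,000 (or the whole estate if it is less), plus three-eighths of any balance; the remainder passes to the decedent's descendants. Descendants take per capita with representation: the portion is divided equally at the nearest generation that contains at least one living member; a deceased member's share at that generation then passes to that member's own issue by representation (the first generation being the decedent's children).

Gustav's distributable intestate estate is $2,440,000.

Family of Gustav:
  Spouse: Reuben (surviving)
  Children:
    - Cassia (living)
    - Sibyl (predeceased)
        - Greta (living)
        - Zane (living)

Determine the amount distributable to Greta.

Greta receives $362,500.

Reuben first takes $120,000, leaving a balance of $2,320,000. Reuben then takes three-eighths of the balance ($870,000), for a total of $990,000. The remaining $1,450,000 passes to the descendants.
The descendants' portion ($1,450,000) is divided into 2 shares of $725,000: Cassia takes $725,000; Sibyl's $725,000 share passes to Sibyl's issue.
Sibyl's share ($725,000) is divided into 2 shares of $362,500: Greta and Zane each take $362,500.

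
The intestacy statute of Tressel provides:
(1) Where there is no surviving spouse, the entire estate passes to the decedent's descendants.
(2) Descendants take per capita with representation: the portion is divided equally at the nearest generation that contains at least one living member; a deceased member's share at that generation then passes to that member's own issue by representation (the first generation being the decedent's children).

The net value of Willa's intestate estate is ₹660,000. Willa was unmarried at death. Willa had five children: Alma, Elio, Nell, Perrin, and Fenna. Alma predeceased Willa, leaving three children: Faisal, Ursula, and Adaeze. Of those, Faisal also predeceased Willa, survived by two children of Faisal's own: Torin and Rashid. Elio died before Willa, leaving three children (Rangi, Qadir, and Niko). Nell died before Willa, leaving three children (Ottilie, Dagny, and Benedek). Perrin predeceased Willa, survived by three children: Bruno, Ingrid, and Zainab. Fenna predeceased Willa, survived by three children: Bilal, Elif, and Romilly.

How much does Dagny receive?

Dagny receives ₹44,000.

The entire ₹660,000 passes to the descendants.
No child survives, so the initial division is made at the grandchildren's generation.
That amount (₹660,000) is divided into 15 shares of ₹44,000: Ursula, Adaeze, Rangi, Qadir, Niko, Ottilie, Dagny, Benedek, Bruno, Ingrid, Zainab, Bilal, Elif, and Romilly each take ₹44,000; Faisal's ₹44,000 share passes to Faisal's issue.
Faisal's share (₹44,000) is divided into 2 shares of ₹22,000: Torin and Rashid each take ₹22,000.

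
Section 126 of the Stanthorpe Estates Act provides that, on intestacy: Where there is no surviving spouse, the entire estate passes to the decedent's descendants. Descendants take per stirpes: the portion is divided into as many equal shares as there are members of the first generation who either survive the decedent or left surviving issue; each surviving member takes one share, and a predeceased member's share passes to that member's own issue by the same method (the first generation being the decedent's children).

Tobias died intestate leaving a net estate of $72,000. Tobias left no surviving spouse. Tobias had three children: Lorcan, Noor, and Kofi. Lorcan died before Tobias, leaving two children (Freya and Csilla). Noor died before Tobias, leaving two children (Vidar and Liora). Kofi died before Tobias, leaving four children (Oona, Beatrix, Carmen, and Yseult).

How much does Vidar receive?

The entire $72,000 passes to the descendants.
That amount ($72,000) is divided into 3 shares of $24,000: Lorcan's $24,000 share passes to Lorcan's issue; Noor's $24,000 share passes to Noor's issue; Kofi's $24,000 share passes to Kofi's issue.
Lorcan's share ($24,000) is divided into 2 shares of $12,000: Freya and Csilla each take $12,000.
Noor's share ($24,000) is divided into 2 shares of $12,000: Vidar and Liora each take $12,000.
Kofi's share ($24,000) is divided into 4 shares of $6,000: Oona, Beatrix, Carmen, and Yseult each take $6,000.

Vidar receives $12,000.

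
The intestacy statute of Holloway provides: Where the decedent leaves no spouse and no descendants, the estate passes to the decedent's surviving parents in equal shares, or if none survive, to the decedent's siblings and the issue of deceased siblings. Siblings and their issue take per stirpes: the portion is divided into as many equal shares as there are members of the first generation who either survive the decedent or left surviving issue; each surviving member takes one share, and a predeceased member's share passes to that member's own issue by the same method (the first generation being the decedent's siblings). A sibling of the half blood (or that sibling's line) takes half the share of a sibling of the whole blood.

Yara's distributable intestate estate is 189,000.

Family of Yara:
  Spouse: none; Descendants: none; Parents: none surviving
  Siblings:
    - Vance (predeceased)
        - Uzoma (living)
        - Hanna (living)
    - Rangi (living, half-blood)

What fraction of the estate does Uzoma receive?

Uzoma receives 1/3 of the estate.

The entire 189,000 passes to the siblings and their issue.
Counting each half-blood sibling's line as half a unit, there are 3/2 units in 189,000, so one unit is 126,000. Whole-blood lines (Vance) take 126,000 each; half-blood lines (Rangi) take 63,000 each.
Vance's share (126,000) is divided into 2 shares of 63,000: Uzoma and Hanna each take 63,000.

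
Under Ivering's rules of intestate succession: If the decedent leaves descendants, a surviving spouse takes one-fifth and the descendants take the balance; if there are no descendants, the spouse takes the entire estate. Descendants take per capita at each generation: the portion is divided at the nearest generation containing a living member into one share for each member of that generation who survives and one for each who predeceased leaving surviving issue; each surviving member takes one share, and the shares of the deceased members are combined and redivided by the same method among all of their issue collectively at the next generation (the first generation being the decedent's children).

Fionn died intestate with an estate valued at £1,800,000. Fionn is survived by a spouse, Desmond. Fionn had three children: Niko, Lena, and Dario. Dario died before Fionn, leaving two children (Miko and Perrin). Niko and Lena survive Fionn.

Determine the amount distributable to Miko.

Desmond takes one-fifth of £1,800,000 = £360,000. The remaining £1,440,000 passes to the descendants.
The descendants' portion (£1,440,000) is divided at the children's generation into 3 shares of £480,000. Niko and Lena each take £480,000. The remaining share for the deceased Dario (£480,000) is carried to the next generation.
That pool (£480,000) is divided at the grandchildren's generation equally among Miko and Perrin: £240,000 each.

Miko receives £240,000.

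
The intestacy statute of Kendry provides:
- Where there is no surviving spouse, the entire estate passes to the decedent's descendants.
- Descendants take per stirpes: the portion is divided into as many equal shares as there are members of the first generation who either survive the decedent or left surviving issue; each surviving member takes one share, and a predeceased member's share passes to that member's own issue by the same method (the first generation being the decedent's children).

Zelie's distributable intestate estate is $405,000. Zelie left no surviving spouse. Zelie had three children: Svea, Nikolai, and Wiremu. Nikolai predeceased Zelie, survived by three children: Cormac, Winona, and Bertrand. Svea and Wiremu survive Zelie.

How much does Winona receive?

Winona receives $45,000.

The entire $405,000 passes to the descendants.
That amount ($405,000) is divided into 3 shares of $135,000: Svea and Wiremu each take $135,000; Nikolai's $135,000 share passes to Nikolai's issue.
Nikolai's share ($135,000) is divided into 3 shares of $45,000: Cormac, Winona, and Bertrand each take $45,000.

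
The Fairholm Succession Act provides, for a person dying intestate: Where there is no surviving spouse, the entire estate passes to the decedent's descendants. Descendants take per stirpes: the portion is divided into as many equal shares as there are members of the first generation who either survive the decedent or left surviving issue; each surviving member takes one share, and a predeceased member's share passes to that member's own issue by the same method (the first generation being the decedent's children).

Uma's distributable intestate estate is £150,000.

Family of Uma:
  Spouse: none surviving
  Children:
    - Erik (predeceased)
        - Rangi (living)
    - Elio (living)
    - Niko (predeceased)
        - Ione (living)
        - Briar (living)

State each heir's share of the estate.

Rangi: £50,000; Elio: £50,000; Ione: £25,000; Briar: £25,000

The entire £150,000 passes to the descendants.
That amount (£150,000) is divided into 3 shares of £50,000: Elio takes £50,000; Erik's £50,000 share passes to Erik's issue; Niko's £50,000 share passes to Niko's issue.
Erik's share (£50,000) passes entirely to Rangi.
Niko's share (£50,000) is divided into 2 shares of £25,000: Ione and Briar each take £25,000.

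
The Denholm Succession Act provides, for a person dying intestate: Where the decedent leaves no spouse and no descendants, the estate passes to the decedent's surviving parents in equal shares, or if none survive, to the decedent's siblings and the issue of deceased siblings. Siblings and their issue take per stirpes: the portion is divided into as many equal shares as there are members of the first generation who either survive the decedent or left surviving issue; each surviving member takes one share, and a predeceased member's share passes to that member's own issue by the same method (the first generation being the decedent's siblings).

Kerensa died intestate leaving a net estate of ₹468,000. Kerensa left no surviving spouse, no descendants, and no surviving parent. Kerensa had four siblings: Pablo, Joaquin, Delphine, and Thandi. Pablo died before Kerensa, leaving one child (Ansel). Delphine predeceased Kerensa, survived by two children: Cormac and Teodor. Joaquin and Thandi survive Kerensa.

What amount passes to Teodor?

Teodor receives ₹58,500.

The entire ₹468,000 passes to the siblings and their issue.
That amount (₹468,000) is divided into 4 shares of ₹117,000: Joaquin and Thandi each take ₹117,000; Pablo's ₹117,000 share passes to Pablo's issue; Delphine's ₹117,000 share passes to Delphine's issue.
Pablo's share (₹117,000) passes entirely to Ansel.
Delphine's share (₹117,000) is divided into 2 shares of ₹58,500: Cormac and Teodor each take ₹58,500.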